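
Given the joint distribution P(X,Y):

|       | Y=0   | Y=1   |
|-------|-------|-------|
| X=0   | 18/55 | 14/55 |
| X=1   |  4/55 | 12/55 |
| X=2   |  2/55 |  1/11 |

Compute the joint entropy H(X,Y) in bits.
2.2724 bits

H(X,Y) = -Σ_{x,y} P(x,y) log₂ P(x,y). Per-cell terms -P(x,y)·log₂P(x,y):
  X=0: 0.52738, 0.50247
  X=1: 0.27501, 0.47921
  X=2: 0.17387, 0.31449
Sum of the 6 terms: H(X,Y) = 2.2724 bits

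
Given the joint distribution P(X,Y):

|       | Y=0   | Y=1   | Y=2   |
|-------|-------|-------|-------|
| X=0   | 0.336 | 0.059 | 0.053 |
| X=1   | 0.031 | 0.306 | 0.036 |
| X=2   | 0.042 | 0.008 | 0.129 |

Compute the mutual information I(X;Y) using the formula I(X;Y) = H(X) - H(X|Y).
0.5573 bits

I(X;Y) = H(X) - H(X|Y)

Marginal of X (row sums):
  P(X=0) = 0.336 + 0.059 + 0.053 = 0.448
  P(X=1) = 0.031 + 0.306 + 0.036 = 0.373
  P(X=2) = 0.042 + 0.008 + 0.129 = 0.179
H(X) = -[0.448·log₂(0.448) + 0.373·log₂(0.373) + 0.179·log₂(0.179)]
  = 0.51898 + 0.53069 + 0.44427 = 1.4939 bits

Marginal of Y (column sums):
  P(Y=0) = 0.336 + 0.031 + 0.042 = 0.409
  P(Y=1) = 0.059 + 0.306 + 0.008 = 0.373
  P(Y=2) = 0.053 + 0.036 + 0.129 = 0.218
H(X|Y) = Σ_y P(y)·H(X|Y=y):
  Y=0: P(Y=0) = 0.409, P(X|Y=0) = (336/409, 31/409, 42/409) → H(X|Y=0) = 0.85230
  Y=1: P(Y=1) = 0.373, P(X|Y=1) = (59/373, 306/373, 8/373) → H(X|Y=1) = 0.77403
  Y=2: P(Y=2) = 0.218, P(X|Y=2) = (53/218, 18/109, 129/218) → H(X|Y=2) = 1.37302
H(X|Y) = 0.409·0.85230 + 0.373·0.77403 + 0.218·1.37302 = 0.9366 bits

I(X;Y) = H(X) - H(X|Y) = 1.4939 - 0.9366 = 0.5573 bits

Cross-check via I(X;Y) = H(X) + H(Y) - H(X,Y): computing H(Y) from the column sums and H(X,Y) from the 9 cells in the same way gives H(Y) = 1.5373 bits and H(X,Y) = 2.4739 bits, so
I(X;Y) = 1.4939 + 1.5373 - 2.4739 = 0.5573 bits ✓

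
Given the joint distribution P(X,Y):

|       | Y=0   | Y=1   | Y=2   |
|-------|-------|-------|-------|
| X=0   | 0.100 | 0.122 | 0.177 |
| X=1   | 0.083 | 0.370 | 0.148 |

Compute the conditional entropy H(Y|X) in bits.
1.4110 bits

H(Y|X) = H(X,Y) - H(X)

H(X,Y) = -Σ_{x,y} P(x,y) log₂ P(x,y). Per-cell terms -P(x,y)·log₂P(x,y):
  X=0: 0.3321928, 0.3702757, 0.4421776
  X=1: 0.2980318, 0.5307290, 0.4079370
Sum of the 6 terms: H(X,Y) = 2.381344 bits

Marginal of X (row sums):
  P(X=0) = 0.100 + 0.122 + 0.177 = 0.399
  P(X=1) = 0.083 + 0.370 + 0.148 = 0.601
H(X) = -[0.399·log₂(0.399) + 0.601·log₂(0.601)]
  = 0.5288902 + 0.4414724 = 0.970363 bits

H(Y|X) = H(X,Y) - H(X) = 2.381344 - 0.970363 = 1.4110 bits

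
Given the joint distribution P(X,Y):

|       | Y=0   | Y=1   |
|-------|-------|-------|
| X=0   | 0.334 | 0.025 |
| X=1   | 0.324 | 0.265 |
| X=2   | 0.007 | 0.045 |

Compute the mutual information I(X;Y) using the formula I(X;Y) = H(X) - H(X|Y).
0.1747 bits

I(X;Y) = H(X) - H(X|Y)

Marginal of X (row sums):
  P(X=0) = 0.334 + 0.025 = 0.359
  P(X=1) = 0.324 + 0.265 = 0.589
  P(X=2) = 0.007 + 0.045 = 0.052
H(X) = -[0.359·log₂(0.359) + 0.589·log₂(0.589) + 0.052·log₂(0.052)]
  = 0.53058 + 0.44980 + 0.22180 = 1.20218 bits

Marginal of Y (column sums):
  P(Y=0) = 0.334 + 0.324 + 0.007 = 0.665
  P(Y=1) = 0.025 + 0.265 + 0.045 = 0.335
H(X|Y) = Σ_y P(y)·H(X|Y=y):
  Y=0: P(Y=0) = 0.665, P(X|Y=0) = (334/665, 324/665, 1/95) → H(X|Y=0) = 1.07357
  Y=1: P(Y=1) = 0.335, P(X|Y=1) = (5/67, 53/67, 9/67) → H(X|Y=1) = 0.93596
H(X|Y) = 0.665·1.07357 + 0.335·0.93596 = 1.02747 bits

I(X;Y) = H(X) - H(X|Y) = 1.20218 - 1.02747 = 0.1747 bits

Cross-check via I(X;Y) = H(X) + H(Y) - H(X,Y): computing H(Y) from the column sums and H(X,Y) from the 6 cells in the same way gives H(Y) = 0.91995 bits and H(X,Y) = 1.94742 bits, so
I(X;Y) = 1.20218 + 0.91995 - 1.94742 = 0.1747 bits ✓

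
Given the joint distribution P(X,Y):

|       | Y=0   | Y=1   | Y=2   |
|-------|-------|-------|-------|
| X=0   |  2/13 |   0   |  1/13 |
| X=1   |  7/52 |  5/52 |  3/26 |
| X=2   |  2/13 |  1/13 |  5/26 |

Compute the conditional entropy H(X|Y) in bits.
1.4427 bits

H(X|Y) = H(X,Y) - H(Y)

H(X,Y) = -Σ_{x,y} P(x,y) log₂ P(x,y). Per-cell terms -P(x,y)·log₂P(x,y):
  X=0: 0.41545, 0.00000, 0.28465
  X=1: 0.38945, 0.32486, 0.35948
  X=2: 0.41545, 0.28465, 0.45741
  (cells with P = 0 contribute 0)
Sum of the 9 terms: H(X,Y) = 2.9314 bits

Marginal of Y (column sums):
  P(Y=0) = 2/13 + 7/52 + 2/13 = 23/52
  P(Y=1) = 0 + 5/52 + 1/13 = 9/52
  P(Y=2) = 1/13 + 3/26 + 5/26 = 5/13
H(Y) = -[(23/52)·log₂(23/52) + (9/52)·log₂(9/52) + (5/13)·log₂(5/13)]
  = 0.52054 + 0.43797 + 0.53020 = 1.4887 bits

H(X|Y) = H(X,Y) - H(Y) = 2.9314 - 1.4887 = 1.4427 bits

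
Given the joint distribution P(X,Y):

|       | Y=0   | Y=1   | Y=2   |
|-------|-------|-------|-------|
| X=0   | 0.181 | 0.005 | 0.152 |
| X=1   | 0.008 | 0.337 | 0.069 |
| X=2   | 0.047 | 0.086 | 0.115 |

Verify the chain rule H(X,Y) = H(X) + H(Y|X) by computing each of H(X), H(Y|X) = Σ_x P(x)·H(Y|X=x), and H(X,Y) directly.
H(X) = 1.5545 bits, H(Y|X) = 1.0644 bits, H(X,Y) = 2.6189 bits

Marginal of X (row sums):
  P(X=0) = 0.181 + 0.005 + 0.152 = 0.338
  P(X=1) = 0.008 + 0.337 + 0.069 = 0.414
  P(X=2) = 0.047 + 0.086 + 0.115 = 0.248
H(X) = -[0.338·log₂(0.338) + 0.414·log₂(0.414) + 0.248·log₂(0.248)]
  = 0.52894 + 0.52673 + 0.49887 = 1.5545 bits

H(Y|X) = Σ_x P(x)·H(Y|X=x):
  X=0: P(X=0) = 0.338, P(Y|X=0) = (181/338, 5/338, 76/169) → H(Y|X=0) = 1.09092
  X=1: P(X=1) = 0.414, P(Y|X=1) = (4/207, 337/414, 1/6) → H(Y|X=1) = 0.78251
  X=2: P(X=2) = 0.248, P(Y|X=2) = (47/248, 43/124, 115/248) → H(Y|X=2) = 1.49873
H(Y|X) = 0.338·1.09092 + 0.414·0.78251 + 0.248·1.49873 = 1.0644 bits

H(X,Y) = -Σ_{x,y} P(x,y) log₂ P(x,y). Per-cell terms -P(x,y)·log₂P(x,y):
  X=0: 0.44633, 0.03822, 0.41311
  X=1: 0.05573, 0.52881, 0.26615
  X=2: 0.20733, 0.30440, 0.35883
Sum of the 9 terms: H(X,Y) = 2.6189 bits

Chain rule check:
  H(X) + H(Y|X) = 1.5545 + 1.0644 = 2.6189 bits
  H(X,Y) = 2.6189 bits
✓ Chain rule verified.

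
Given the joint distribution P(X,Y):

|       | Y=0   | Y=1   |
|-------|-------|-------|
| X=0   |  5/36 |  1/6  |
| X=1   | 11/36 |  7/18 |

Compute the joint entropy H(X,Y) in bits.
1.8789 bits

H(X,Y) = -Σ_{x,y} P(x,y) log₂ P(x,y). Per-cell terms -P(x,y)·log₂P(x,y):
  X=0: 0.39556, 0.43083
  X=1: 0.52265, 0.52989
Sum of the 4 terms: H(X,Y) = 1.8789 bits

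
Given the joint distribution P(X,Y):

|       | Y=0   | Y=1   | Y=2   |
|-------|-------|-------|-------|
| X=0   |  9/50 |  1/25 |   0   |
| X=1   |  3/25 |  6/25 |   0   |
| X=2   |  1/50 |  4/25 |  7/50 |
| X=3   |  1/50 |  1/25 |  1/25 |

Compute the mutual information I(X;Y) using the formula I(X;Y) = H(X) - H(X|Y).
0.4425 bits

I(X;Y) = H(X) - H(X|Y)

Marginal of X (row sums):
  P(X=0) = 9/50 + 1/25 + 0 = 11/50
  P(X=1) = 3/25 + 6/25 + 0 = 9/25
  P(X=2) = 1/50 + 4/25 + 7/50 = 8/25
  P(X=3) = 1/50 + 1/25 + 1/25 = 1/10
H(X) = -[(11/50)·log₂(11/50) + (9/25)·log₂(9/25) + (8/25)·log₂(8/25) + (1/10)·log₂(1/10)]
  = 0.4806 + 0.5306 + 0.5260 + 0.3322 = 1.8694 bits

Marginal of Y (column sums):
  P(Y=0) = 9/50 + 3/25 + 1/50 + 1/50 = 17/50
  P(Y=1) = 1/25 + 6/25 + 4/25 + 1/25 = 12/25
  P(Y=2) = 0 + 0 + 7/50 + 1/25 = 9/50
H(X|Y) = Σ_y P(y)·H(X|Y=y):
  Y=0: P(Y=0) = 17/50, P(X|Y=0) = (9/17, 6/17, 1/17, 1/17) → H(X|Y=0) = 1.4969
  Y=1: P(Y=1) = 12/25, P(X|Y=1) = (1/12, 1/2, 1/3, 1/12) → H(X|Y=1) = 1.6258
  Y=2: P(Y=2) = 9/50, P(X|Y=2) = (0, 0, 7/9, 2/9) → H(X|Y=2) = 0.7642
H(X|Y) = (17/50)·1.4969 + (12/25)·1.6258 + (9/50)·0.7642 = 1.4269 bits

I(X;Y) = H(X) - H(X|Y) = 1.8694 - 1.4269 = 0.4425 bits

Cross-check via I(X;Y) = H(X) + H(Y) - H(X,Y): computing H(Y) from the column sums and H(X,Y) from the 12 cells in the same way gives H(Y) = 1.4828 bits and H(X,Y) = 2.9097 bits, so
I(X;Y) = 1.8694 + 1.4828 - 2.9097 = 0.4425 bits ✓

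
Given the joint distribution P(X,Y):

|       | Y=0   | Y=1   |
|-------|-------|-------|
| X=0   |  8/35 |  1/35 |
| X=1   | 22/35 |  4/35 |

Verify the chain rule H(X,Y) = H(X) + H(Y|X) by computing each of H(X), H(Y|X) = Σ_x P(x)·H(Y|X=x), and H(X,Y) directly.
H(X) = 0.8224 bits, H(Y|X) = 0.5895 bits, H(X,Y) = 1.4119 bits

Marginal of X (row sums):
  P(X=0) = 8/35 + 1/35 = 9/35
  P(X=1) = 22/35 + 4/35 = 26/35
H(X) = -[(9/35)·log₂(9/35) + (26/35)·log₂(26/35)]
  = 0.5038 + 0.3186 = 0.8224 bits

H(Y|X) = Σ_x P(x)·H(Y|X=x):
  X=0: P(X=0) = 9/35, P(Y|X=0) = (8/9, 1/9) → H(Y|X=0) = 0.5033
  X=1: P(X=1) = 26/35, P(Y|X=1) = (11/13, 2/13) → H(Y|X=1) = 0.6194
H(Y|X) = (9/35)·0.5033 + (26/35)·0.6194 = 0.5895 bits

H(X,Y) = -Σ_{x,y} P(x,y) log₂ P(x,y). Per-cell terms -P(x,y)·log₂P(x,y):
  X=0: 0.4867, 0.1466
  X=1: 0.4210, 0.3576
Sum of the 4 terms: H(X,Y) = 1.4119 bits

Chain rule check:
  H(X) + H(Y|X) = 0.8224 + 0.5895 = 1.4119 bits
  H(X,Y) = 1.4119 bits
✓ Chain rule verified.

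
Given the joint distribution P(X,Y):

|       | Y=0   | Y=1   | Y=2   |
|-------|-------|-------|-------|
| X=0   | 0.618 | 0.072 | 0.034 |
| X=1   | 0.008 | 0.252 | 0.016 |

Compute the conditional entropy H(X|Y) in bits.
0.3546 bits

H(X|Y) = H(X,Y) - H(Y)

H(X,Y) = -Σ_{x,y} P(x,y) log₂ P(x,y). Per-cell terms -P(x,y)·log₂P(x,y):
  X=0: 0.42909, 0.27330, 0.16586
  X=1: 0.05573, 0.50110, 0.09545
Sum of the 6 terms: H(X,Y) = 1.5205 bits

Marginal of Y (column sums):
  P(Y=0) = 0.618 + 0.008 = 0.626
  P(Y=1) = 0.072 + 0.252 = 0.324
  P(Y=2) = 0.034 + 0.016 = 0.050
H(Y) = -[0.626·log₂(0.626) + 0.324·log₂(0.324) + 0.050·log₂(0.050)]
  = 0.42303 + 0.52680 + 0.21610 = 1.1659 bits

H(X|Y) = H(X,Y) - H(Y) = 1.5205 - 1.1659 = 0.3546 bits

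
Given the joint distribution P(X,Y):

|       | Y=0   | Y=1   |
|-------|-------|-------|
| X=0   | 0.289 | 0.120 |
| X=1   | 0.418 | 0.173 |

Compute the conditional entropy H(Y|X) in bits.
0.8726 bits

H(Y|X) = H(X,Y) - H(X)

H(X,Y) = -Σ_{x,y} P(x,y) log₂ P(x,y). Per-cell terms -P(x,y)·log₂P(x,y):
  X=0: 0.51756, 0.36707
  X=1: 0.52602, 0.43789
Sum of the 4 terms: H(X,Y) = 1.84854 bits

Marginal of X (row sums):
  P(X=0) = 0.289 + 0.120 = 0.409
  P(X=1) = 0.418 + 0.173 = 0.591
H(X) = -[0.409·log₂(0.409) + 0.591·log₂(0.591)]
  = 0.52754 + 0.44843 = 0.97597 bits

H(Y|X) = H(X,Y) - H(X) = 1.84854 - 0.97597 = 0.8726 bits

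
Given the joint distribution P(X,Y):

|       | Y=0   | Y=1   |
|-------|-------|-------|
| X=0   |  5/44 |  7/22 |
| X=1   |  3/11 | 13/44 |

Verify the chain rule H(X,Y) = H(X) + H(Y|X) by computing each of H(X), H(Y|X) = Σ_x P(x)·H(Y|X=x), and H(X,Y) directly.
H(X) = 0.9865 bits, H(Y|X) = 0.9266 bits, H(X,Y) = 1.9131 bits

Marginal of X (row sums):
  P(X=0) = 5/44 + 7/22 = 19/44
  P(X=1) = 3/11 + 13/44 = 25/44
H(X) = -[(19/44)·log₂(19/44) + (25/44)·log₂(25/44)]
  = 0.5231 + 0.4634 = 0.9865 bits

H(Y|X) = Σ_x P(x)·H(Y|X=x):
  X=0: P(X=0) = 19/44, P(Y|X=0) = (5/19, 14/19) → H(Y|X=0) = 0.8315
  X=1: P(X=1) = 25/44, P(Y|X=1) = (12/25, 13/25) → H(Y|X=1) = 0.9988
H(Y|X) = (19/44)·0.8315 + (25/44)·0.9988 = 0.9266 bits

H(X,Y) = -Σ_{x,y} P(x,y) log₂ P(x,y). Per-cell terms -P(x,y)·log₂P(x,y):
  X=0: 0.3565, 0.5257
  X=1: 0.5112, 0.5197
Sum of the 4 terms: H(X,Y) = 1.9131 bits

Chain rule check:
  H(X) + H(Y|X) = 0.9865 + 0.9266 = 1.9131 bits
  H(X,Y) = 1.9131 bits
✓ Chain rule verified.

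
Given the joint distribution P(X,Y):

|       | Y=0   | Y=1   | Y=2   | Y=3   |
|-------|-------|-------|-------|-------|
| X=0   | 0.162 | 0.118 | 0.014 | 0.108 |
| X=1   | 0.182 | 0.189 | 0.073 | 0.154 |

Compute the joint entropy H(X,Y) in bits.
2.8151 bits

H(X,Y) = -Σ_{x,y} P(x,y) log₂ P(x,y). Per-cell terms -P(x,y)·log₂P(x,y):
  X=0: 0.4254, 0.3638, 0.0862, 0.3468
  X=1: 0.4474, 0.4543, 0.2756, 0.4156
Sum of the 8 terms: H(X,Y) = 2.8151 bits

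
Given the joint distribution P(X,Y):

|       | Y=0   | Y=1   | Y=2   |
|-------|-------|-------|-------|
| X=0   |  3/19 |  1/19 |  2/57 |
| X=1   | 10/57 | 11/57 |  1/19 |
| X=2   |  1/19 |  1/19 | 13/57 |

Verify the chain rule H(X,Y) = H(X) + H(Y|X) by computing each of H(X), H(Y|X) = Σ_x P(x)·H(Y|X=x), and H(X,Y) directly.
H(X) = 1.5513 bits, H(Y|X) = 1.3180 bits, H(X,Y) = 2.8692 bits

Marginal of X (row sums):
  P(X=0) = 3/19 + 1/19 + 2/57 = 14/57
  P(X=1) = 10/57 + 11/57 + 1/19 = 8/19
  P(X=2) = 1/19 + 1/19 + 13/57 = 1/3
H(X) = -[(14/57)·log₂(14/57) + (8/19)·log₂(8/19) + (1/3)·log₂(1/3)]
  = 0.497500 + 0.525443 + 0.528321 = 1.5513 bits

H(Y|X) = Σ_x P(x)·H(Y|X=x):
  X=0: P(X=0) = 14/57, P(Y|X=0) = (9/14, 3/14, 1/7) → H(Y|X=0) = 1.287054
  X=1: P(X=1) = 8/19, P(Y|X=1) = (5/12, 11/24, 1/8) → H(Y|X=1) = 1.417133
  X=2: P(X=2) = 1/3, P(Y|X=2) = (3/19, 3/19, 13/19) → H(Y|X=2) = 1.215533
H(Y|X) = (14/57)·1.287054 + (8/19)·1.417133 + (1/3)·1.215533 = 1.3180 bits

H(X,Y) = -Σ_{x,y} P(x,y) log₂ P(x,y). Per-cell terms -P(x,y)·log₂P(x,y):
  X=0: 0.420468, 0.223575, 0.169575
  X=1: 0.440520, 0.458036, 0.223575
  X=2: 0.223575, 0.223575, 0.486348
Sum of the 9 terms: H(X,Y) = 2.8692 bits

Chain rule check:
  H(X) + H(Y|X) = 1.5513 + 1.3180 = 2.8693 bits
  H(X,Y) = 2.8692 bits
✓ Chain rule verified (Δ = 0.0001 is 4-dp rounding noise: each of the three values was rounded independently).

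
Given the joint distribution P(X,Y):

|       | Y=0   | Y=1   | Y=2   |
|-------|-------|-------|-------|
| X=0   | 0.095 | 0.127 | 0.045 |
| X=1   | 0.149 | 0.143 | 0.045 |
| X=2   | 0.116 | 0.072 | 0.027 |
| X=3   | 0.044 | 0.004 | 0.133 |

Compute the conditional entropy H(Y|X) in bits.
1.3450 bits

H(Y|X) = H(X,Y) - H(X)

H(X,Y) = -Σ_{x,y} P(x,y) log₂ P(x,y). Per-cell terms -P(x,y)·log₂P(x,y):
  X=0: 0.32261, 0.37809, 0.20133
  X=1: 0.40925, 0.40125, 0.20133
  X=2: 0.36051, 0.27330, 0.14069
  X=3: 0.19828, 0.03186, 0.38710
Sum of the 12 terms: H(X,Y) = 3.3056 bits

Marginal of X (row sums):
  P(X=0) = 0.095 + 0.127 + 0.045 = 0.267
  P(X=1) = 0.149 + 0.143 + 0.045 = 0.337
  P(X=2) = 0.116 + 0.072 + 0.027 = 0.215
  P(X=3) = 0.044 + 0.004 + 0.133 = 0.181
H(X) = -[0.267·log₂(0.267) + 0.337·log₂(0.337) + 0.215·log₂(0.215) + 0.181·log₂(0.181)]
  = 0.50866 + 0.52881 + 0.47678 + 0.44633 = 1.9606 bits

H(Y|X) = H(X,Y) - H(X) = 3.3056 - 1.9606 = 1.3450 bits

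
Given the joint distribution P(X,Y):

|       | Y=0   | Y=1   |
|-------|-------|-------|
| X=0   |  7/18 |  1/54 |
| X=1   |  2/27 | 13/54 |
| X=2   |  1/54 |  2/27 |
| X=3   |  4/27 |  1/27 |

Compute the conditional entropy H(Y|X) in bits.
0.5570 bits

H(Y|X) = H(X,Y) - H(X)

H(X,Y) = -Σ_{x,y} P(x,y) log₂ P(x,y). Per-cell terms -P(x,y)·log₂P(x,y):
  X=0: 0.5299, 0.1066
  X=1: 0.2781, 0.4946
  X=2: 0.1066, 0.2781
  X=3: 0.4081, 0.1761
Sum of the 8 terms: H(X,Y) = 2.3781 bits

Marginal of X (row sums):
  P(X=0) = 7/18 + 1/54 = 11/27
  P(X=1) = 2/27 + 13/54 = 17/54
  P(X=2) = 1/54 + 2/27 = 5/54
  P(X=3) = 4/27 + 1/27 = 5/27
H(X) = -[(11/27)·log₂(11/27) + (17/54)·log₂(17/54) + (5/54)·log₂(5/54) + (5/27)·log₂(5/27)]
  = 0.5278 + 0.5249 + 0.3179 + 0.4505 = 1.8211 bits

H(Y|X) = H(X,Y) - H(X) = 2.3781 - 1.8211 = 0.5570 bits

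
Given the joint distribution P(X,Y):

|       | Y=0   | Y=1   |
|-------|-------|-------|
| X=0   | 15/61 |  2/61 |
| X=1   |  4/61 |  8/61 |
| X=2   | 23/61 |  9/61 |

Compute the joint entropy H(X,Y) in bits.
2.2394 bits

H(X,Y) = -Σ_{x,y} P(x,y) log₂ P(x,y). Per-cell terms -P(x,y)·log₂P(x,y):
  X=0: 0.4976672, 0.1616635
  X=1: 0.2577533, 0.3843590
  X=2: 0.5305743, 0.4073330
Sum of the 6 terms: H(X,Y) = 2.2394 bits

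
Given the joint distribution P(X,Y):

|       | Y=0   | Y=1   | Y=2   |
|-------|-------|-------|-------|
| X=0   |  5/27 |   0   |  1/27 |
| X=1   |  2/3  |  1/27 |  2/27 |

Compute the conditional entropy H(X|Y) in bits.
0.7455 bits

H(X|Y) = H(X,Y) - H(Y)

H(X,Y) = -Σ_{x,y} P(x,y) log₂ P(x,y). Per-cell terms -P(x,y)·log₂P(x,y):
  X=0: 0.45055, 0.00000, 0.17611
  X=1: 0.38998, 0.17611, 0.27814
  (cells with P = 0 contribute 0)
Sum of the 6 terms: H(X,Y) = 1.4709 bits

Marginal of Y (column sums):
  P(Y=0) = 5/27 + 2/3 = 23/27
  P(Y=1) = 0 + 1/27 = 1/27
  P(Y=2) = 1/27 + 2/27 = 1/9
H(Y) = -[(23/27)·log₂(23/27) + (1/27)·log₂(1/27) + (1/9)·log₂(1/9)]
  = 0.19706 + 0.17611 + 0.35221 = 0.7254 bits

H(X|Y) = H(X,Y) - H(Y) = 1.4709 - 0.7254 = 0.7455 bits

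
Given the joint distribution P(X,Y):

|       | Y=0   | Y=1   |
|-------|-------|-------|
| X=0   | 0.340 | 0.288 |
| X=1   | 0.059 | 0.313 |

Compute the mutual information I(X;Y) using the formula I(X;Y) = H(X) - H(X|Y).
0.1108 bits

I(X;Y) = H(X) - H(X|Y)

Marginal of X (row sums):
  P(X=0) = 0.340 + 0.288 = 0.628
  P(X=1) = 0.059 + 0.313 = 0.372
H(X) = -[0.628·log₂(0.628) + 0.372·log₂(0.372)]
  = 0.42149 + 0.53070 = 0.9522 bits

Marginal of Y (column sums):
  P(Y=0) = 0.340 + 0.059 = 0.399
  P(Y=1) = 0.288 + 0.313 = 0.601
H(X|Y) = Σ_y P(y)·H(X|Y=y):
  Y=0: P(Y=0) = 0.399, P(X|Y=0) = (340/399, 59/399) → H(X|Y=0) = 0.60448
  Y=1: P(Y=1) = 0.601, P(X|Y=1) = (288/601, 313/601) → H(X|Y=1) = 0.99875
H(X|Y) = 0.399·0.60448 + 0.601·0.99875 = 0.8414 bits

I(X;Y) = H(X) - H(X|Y) = 0.9522 - 0.8414 = 0.1108 bits

Cross-check via I(X;Y) = H(X) + H(Y) - H(X,Y): computing H(Y) from the column sums and H(X,Y) from the 4 cells in the same way gives H(Y) = 0.9704 bits and H(X,Y) = 1.8118 bits, so
I(X;Y) = 0.9522 + 0.9704 - 1.8118 = 0.1108 bits ✓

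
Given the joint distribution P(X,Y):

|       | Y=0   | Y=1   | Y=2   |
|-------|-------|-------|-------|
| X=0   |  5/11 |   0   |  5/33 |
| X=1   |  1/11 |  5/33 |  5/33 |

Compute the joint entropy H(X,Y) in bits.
2.0690 bits

H(X,Y) = -Σ_{x,y} P(x,y) log₂ P(x,y). Per-cell terms -P(x,y)·log₂P(x,y):
  X=0: 0.5170, 0.0000, 0.4125
  X=1: 0.3145, 0.4125, 0.4125
  (cells with P = 0 contribute 0)
Sum of the 6 terms: H(X,Y) = 2.0690 bits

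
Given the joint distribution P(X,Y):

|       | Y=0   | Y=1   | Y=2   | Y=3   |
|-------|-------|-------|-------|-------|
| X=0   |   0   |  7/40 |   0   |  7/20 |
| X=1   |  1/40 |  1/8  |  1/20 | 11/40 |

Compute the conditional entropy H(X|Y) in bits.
0.9125 bits

H(X|Y) = H(X,Y) - H(Y)

H(X,Y) = -Σ_{x,y} P(x,y) log₂ P(x,y). Per-cell terms -P(x,y)·log₂P(x,y):
  X=0: 0.0000, 0.4401, 0.0000, 0.5301
  X=1: 0.1330, 0.3750, 0.2161, 0.5122
  (cells with P = 0 contribute 0)
Sum of the 8 terms: H(X,Y) = 2.2065 bits

Marginal of Y (column sums):
  P(Y=0) = 0 + 1/40 = 1/40
  P(Y=1) = 7/40 + 1/8 = 3/10
  P(Y=2) = 0 + 1/20 = 1/20
  P(Y=3) = 7/20 + 11/40 = 5/8
H(Y) = -[(1/40)·log₂(1/40) + (3/10)·log₂(3/10) + (1/20)·log₂(1/20) + (5/8)·log₂(5/8)]
  = 0.1330 + 0.5211 + 0.2161 + 0.4238 = 1.2940 bits

H(X|Y) = H(X,Y) - H(Y) = 2.2065 - 1.2940 = 0.9125 bits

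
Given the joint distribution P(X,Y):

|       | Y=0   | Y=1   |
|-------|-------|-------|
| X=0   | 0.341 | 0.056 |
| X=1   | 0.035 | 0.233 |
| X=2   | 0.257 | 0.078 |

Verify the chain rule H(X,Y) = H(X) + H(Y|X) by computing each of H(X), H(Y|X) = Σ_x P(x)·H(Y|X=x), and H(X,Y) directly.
H(X) = 1.5668 bits, H(Y|X) = 0.6452 bits, H(X,Y) = 2.2119 bits

Marginal of X (row sums):
  P(X=0) = 0.341 + 0.056 = 0.397
  P(X=1) = 0.035 + 0.233 = 0.268
  P(X=2) = 0.257 + 0.078 = 0.335
H(X) = -[0.397·log₂(0.397) + 0.268·log₂(0.268) + 0.335·log₂(0.335)]
  = 0.529117 + 0.509118 + 0.528552 = 1.5668 bits

H(Y|X) = Σ_x P(x)·H(Y|X=x):
  X=0: P(X=0) = 0.397, P(Y|X=0) = (341/397, 56/397) → H(Y|X=0) = 0.587003
  X=1: P(X=1) = 0.268, P(Y|X=1) = (35/268, 233/268) → H(Y|X=1) = 0.559073
  X=2: P(X=2) = 0.335, P(Y|X=2) = (257/335, 78/335) → H(Y|X=2) = 0.782922
H(Y|X) = 0.397·0.587003 + 0.268·0.559073 + 0.335·0.782922 = 0.6452 bits

H(X,Y) = -Σ_{x,y} P(x,y) log₂ P(x,y). Per-cell terms -P(x,y)·log₂P(x,y):
  X=0: 0.529285, 0.232872
  X=1: 0.169278, 0.489672
  X=2: 0.503761, 0.287070
Sum of the 6 terms: H(X,Y) = 2.2119 bits

Chain rule check:
  H(X) + H(Y|X) = 1.5668 + 0.6452 = 2.2120 bits
  H(X,Y) = 2.2119 bits
✓ Chain rule verified (Δ = 0.0001 is 4-dp rounding noise: each of the three values was rounded independently).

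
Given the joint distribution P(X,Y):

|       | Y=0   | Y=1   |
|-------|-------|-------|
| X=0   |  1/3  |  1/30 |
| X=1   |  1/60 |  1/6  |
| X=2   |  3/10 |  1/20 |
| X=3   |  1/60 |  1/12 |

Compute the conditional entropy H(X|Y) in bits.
1.4372 bits

H(X|Y) = H(X,Y) - H(Y)

H(X,Y) = -Σ_{x,y} P(x,y) log₂ P(x,y). Per-cell terms -P(x,y)·log₂P(x,y):
  X=0: 0.528321, 0.163563
  X=1: 0.098448, 0.430827
  X=2: 0.521090, 0.216096
  X=3: 0.098448, 0.298747
Sum of the 8 terms: H(X,Y) = 2.35554 bits

Marginal of Y (column sums):
  P(Y=0) = 1/3 + 1/60 + 3/10 + 1/60 = 2/3
  P(Y=1) = 1/30 + 1/6 + 1/20 + 1/12 = 1/3
H(Y) = -[(2/3)·log₂(2/3) + (1/3)·log₂(1/3)]
  = 0.389975 + 0.528321 = 0.91830 bits

H(X|Y) = H(X,Y) - H(Y) = 2.35554 - 0.91830 = 1.4372 bits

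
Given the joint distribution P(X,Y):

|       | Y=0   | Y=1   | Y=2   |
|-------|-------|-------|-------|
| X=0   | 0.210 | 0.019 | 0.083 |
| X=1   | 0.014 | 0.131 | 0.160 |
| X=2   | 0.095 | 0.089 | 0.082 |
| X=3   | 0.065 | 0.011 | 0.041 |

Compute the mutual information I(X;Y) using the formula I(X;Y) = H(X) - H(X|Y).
0.2593 bits

I(X;Y) = H(X) - H(X|Y)

Marginal of X (row sums):
  P(X=0) = 0.210 + 0.019 + 0.083 = 0.312
  P(X=1) = 0.014 + 0.131 + 0.160 = 0.305
  P(X=2) = 0.095 + 0.089 + 0.082 = 0.266
  P(X=3) = 0.065 + 0.011 + 0.041 = 0.117
H(X) = -[0.312·log₂(0.312) + 0.305·log₂(0.305) + 0.266·log₂(0.266) + 0.117·log₂(0.117)]
  = 0.52428 + 0.52250 + 0.50819 + 0.36216 = 1.9171 bits

Marginal of Y (column sums):
  P(Y=0) = 0.210 + 0.014 + 0.095 + 0.065 = 0.384
  P(Y=1) = 0.019 + 0.131 + 0.089 + 0.011 = 0.250
  P(Y=2) = 0.083 + 0.160 + 0.082 + 0.041 = 0.366
H(X|Y) = Σ_y P(y)·H(X|Y=y):
  Y=0: P(Y=0) = 0.384, P(X|Y=0) = (35/64, 7/192, 95/384, 65/384) → H(X|Y=0) = 1.58266
  Y=1: P(Y=1) = 0.250, P(X|Y=1) = (19/250, 131/250, 89/250, 11/250) → H(X|Y=1) = 1.49985
  Y=2: P(Y=2) = 0.366, P(X|Y=2) = (83/366, 80/183, 41/183, 41/366) → H(X|Y=2) = 1.84462
H(X|Y) = 0.384·1.58266 + 0.250·1.49985 + 0.366·1.84462 = 1.6578 bits

I(X;Y) = H(X) - H(X|Y) = 1.9171 - 1.6578 = 0.2593 bits

Cross-check via I(X;Y) = H(X) + H(Y) - H(X,Y): computing H(Y) from the column sums and H(X,Y) from the 12 cells in the same way gives H(Y) = 1.5610 bits and H(X,Y) = 3.2188 bits, so
I(X;Y) = 1.9171 + 1.5610 - 3.2188 = 0.2593 bits ✓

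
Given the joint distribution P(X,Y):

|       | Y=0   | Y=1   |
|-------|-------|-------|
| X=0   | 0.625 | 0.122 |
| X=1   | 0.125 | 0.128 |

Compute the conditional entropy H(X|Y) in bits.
0.7374 bits

H(X|Y) = H(X,Y) - H(Y)

H(X,Y) = -Σ_{x,y} P(x,y) log₂ P(x,y). Per-cell terms -P(x,y)·log₂P(x,y):
  X=0: 0.4238, 0.3703
  X=1: 0.3750, 0.3796
Sum of the 4 terms: H(X,Y) = 1.5487 bits

Marginal of Y (column sums):
  P(Y=0) = 0.625 + 0.125 = 0.750
  P(Y=1) = 0.122 + 0.128 = 0.250
H(Y) = -[0.750·log₂(0.750) + 0.250·log₂(0.250)]
  = 0.3113 + 0.5000 = 0.8113 bits

H(X|Y) = H(X,Y) - H(Y) = 1.5487 - 0.8113 = 0.7374 bits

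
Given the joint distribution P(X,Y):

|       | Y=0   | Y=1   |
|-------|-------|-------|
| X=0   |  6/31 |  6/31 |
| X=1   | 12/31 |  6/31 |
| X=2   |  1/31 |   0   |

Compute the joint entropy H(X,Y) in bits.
2.0655 bits

H(X,Y) = -Σ_{x,y} P(x,y) log₂ P(x,y). Per-cell terms -P(x,y)·log₂P(x,y):
  X=0: 0.45856, 0.45856
  X=1: 0.53003, 0.45856
  X=2: 0.15981, 0.00000
  (cells with P = 0 contribute 0)
Sum of the 6 terms: H(X,Y) = 2.0655 bits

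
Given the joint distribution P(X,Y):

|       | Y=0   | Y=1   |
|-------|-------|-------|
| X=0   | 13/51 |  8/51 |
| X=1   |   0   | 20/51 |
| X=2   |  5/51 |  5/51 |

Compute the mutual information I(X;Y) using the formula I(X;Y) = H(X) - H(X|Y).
0.3458 bits

I(X;Y) = H(X) - H(X|Y)

Marginal of X (row sums):
  P(X=0) = 13/51 + 8/51 = 7/17
  P(X=1) = 0 + 20/51 = 20/51
  P(X=2) = 5/51 + 5/51 = 10/51
H(X) = -[(7/17)·log₂(7/17) + (20/51)·log₂(20/51) + (10/51)·log₂(10/51)]
  = 0.52710 + 0.52961 + 0.46088 = 1.51759 bits

Marginal of Y (column sums):
  P(Y=0) = 13/51 + 0 + 5/51 = 6/17
  P(Y=1) = 8/51 + 20/51 + 5/51 = 11/17
H(X|Y) = Σ_y P(y)·H(X|Y=y):
  Y=0: P(Y=0) = 6/17, P(X|Y=0) = (13/18, 0, 5/18) → H(X|Y=0) = 0.85241
  Y=1: P(Y=1) = 11/17, P(X|Y=1) = (8/33, 20/33, 5/33) → H(X|Y=1) = 1.34596
H(X|Y) = (6/17)·0.85241 + (11/17)·1.34596 = 1.17177 bits

I(X;Y) = H(X) - H(X|Y) = 1.51759 - 1.17177 = 0.3458 bits

Cross-check via I(X;Y) = H(X) + H(Y) - H(X,Y): computing H(Y) from the column sums and H(X,Y) from the 6 cells in the same way gives H(Y) = 0.93667 bits and H(X,Y) = 2.10843 bits, so
I(X;Y) = 1.51759 + 0.93667 - 2.10843 = 0.3458 bits ✓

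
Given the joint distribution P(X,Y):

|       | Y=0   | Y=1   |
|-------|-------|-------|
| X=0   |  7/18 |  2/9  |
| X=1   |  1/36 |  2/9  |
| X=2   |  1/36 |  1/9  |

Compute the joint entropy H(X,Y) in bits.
2.1337 bits

H(X,Y) = -Σ_{x,y} P(x,y) log₂ P(x,y). Per-cell terms -P(x,y)·log₂P(x,y):
  X=0: 0.5299, 0.4822
  X=1: 0.1436, 0.4822
  X=2: 0.1436, 0.3522
Sum of the 6 terms: H(X,Y) = 2.1337 bits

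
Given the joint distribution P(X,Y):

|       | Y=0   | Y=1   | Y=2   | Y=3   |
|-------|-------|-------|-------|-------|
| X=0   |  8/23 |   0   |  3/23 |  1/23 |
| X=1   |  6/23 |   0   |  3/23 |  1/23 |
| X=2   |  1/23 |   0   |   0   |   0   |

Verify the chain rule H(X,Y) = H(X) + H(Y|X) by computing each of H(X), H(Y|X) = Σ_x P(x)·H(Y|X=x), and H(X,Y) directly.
H(X) = 1.2088 bits, H(Y|X) = 1.1834 bits, H(X,Y) = 2.3923 bits

Marginal of X (row sums):
  P(X=0) = 8/23 + 0 + 3/23 + 1/23 = 12/23
  P(X=1) = 6/23 + 0 + 3/23 + 1/23 = 10/23
  P(X=2) = 1/23 + 0 + 0 + 0 = 1/23
H(X) = -[(12/23)·log₂(12/23) + (10/23)·log₂(10/23) + (1/23)·log₂(1/23)]
  = 0.48970 + 0.52245 + 0.19668 = 1.2088 bits

H(Y|X) = Σ_x P(x)·H(Y|X=x):
  X=0: P(X=0) = 12/23, P(Y|X=0) = (2/3, 0, 1/4, 1/12) → H(Y|X=0) = 1.18872
  X=1: P(X=1) = 10/23, P(Y|X=1) = (3/5, 0, 3/10, 1/10) → H(Y|X=1) = 1.29546
  X=2: P(X=2) = 1/23, P(Y|X=2) = (1, 0, 0, 0) → H(Y|X=2) = 0.00000
H(Y|X) = (12/23)·1.18872 + (10/23)·1.29546 + (1/23)·0.00000 = 1.1834 bits

H(X,Y) = -Σ_{x,y} P(x,y) log₂ P(x,y). Per-cell terms -P(x,y)·log₂P(x,y):
  X=0: 0.52993, 0.00000, 0.38330, 0.19668
  X=1: 0.50572, 0.00000, 0.38330, 0.19668
  X=2: 0.19668, 0.00000, 0.00000, 0.00000
  (cells with P = 0 contribute 0)
Sum of the 12 terms: H(X,Y) = 2.3923 bits

Chain rule check:
  H(X) + H(Y|X) = 1.2088 + 1.1834 = 2.3922 bits
  H(X,Y) = 2.3923 bits
✓ Chain rule verified (Δ = 0.0001 is 4-dp rounding noise: each of the three values was rounded independently).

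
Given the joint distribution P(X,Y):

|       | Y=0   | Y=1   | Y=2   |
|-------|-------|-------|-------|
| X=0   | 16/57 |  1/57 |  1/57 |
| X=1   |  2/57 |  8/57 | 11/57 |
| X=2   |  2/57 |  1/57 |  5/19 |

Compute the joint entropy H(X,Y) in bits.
2.5231 bits

H(X,Y) = -Σ_{x,y} P(x,y) log₂ P(x,y). Per-cell terms -P(x,y)·log₂P(x,y):
  X=0: 0.51450, 0.10233, 0.10233
  X=1: 0.16958, 0.39760, 0.45804
  X=2: 0.16958, 0.10233, 0.50684
Sum of the 9 terms: H(X,Y) = 2.5231 bits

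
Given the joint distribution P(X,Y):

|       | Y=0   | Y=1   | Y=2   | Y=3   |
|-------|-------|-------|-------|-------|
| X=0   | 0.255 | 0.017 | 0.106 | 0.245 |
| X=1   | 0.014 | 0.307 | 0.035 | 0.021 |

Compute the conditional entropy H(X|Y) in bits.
0.3955 bits

H(X|Y) = H(X,Y) - H(Y)

H(X,Y) = -Σ_{x,y} P(x,y) log₂ P(x,y). Per-cell terms -P(x,y)·log₂P(x,y):
  X=0: 0.50271, 0.09993, 0.34321, 0.49714
  X=1: 0.08622, 0.52303, 0.16928, 0.11704
Sum of the 8 terms: H(X,Y) = 2.3386 bits

Marginal of Y (column sums):
  P(Y=0) = 0.255 + 0.014 = 0.269
  P(Y=1) = 0.017 + 0.307 = 0.324
  P(Y=2) = 0.106 + 0.035 = 0.141
  P(Y=3) = 0.245 + 0.021 = 0.266
H(Y) = -[0.269·log₂(0.269) + 0.324·log₂(0.324) + 0.141·log₂(0.141) + 0.266·log₂(0.266)]
  = 0.50957 + 0.52680 + 0.39850 + 0.50819 = 1.9431 bits

H(X|Y) = H(X,Y) - H(Y) = 2.3386 - 1.9431 = 0.3955 bits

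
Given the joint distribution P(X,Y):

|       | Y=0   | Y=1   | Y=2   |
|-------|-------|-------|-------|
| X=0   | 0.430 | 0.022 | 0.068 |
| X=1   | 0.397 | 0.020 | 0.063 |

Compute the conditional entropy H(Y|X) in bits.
0.8029 bits

H(Y|X) = H(X,Y) - H(X)

H(X,Y) = -Σ_{x,y} P(x,y) log₂ P(x,y). Per-cell terms -P(x,y)·log₂P(x,y):
  X=0: 0.523564, 0.121140, 0.263726
  X=1: 0.529117, 0.112877, 0.251276
Sum of the 6 terms: H(X,Y) = 1.801700 bits

Marginal of X (row sums):
  P(X=0) = 0.430 + 0.022 + 0.068 = 0.520
  P(X=1) = 0.397 + 0.020 + 0.063 = 0.480
H(X) = -[0.520·log₂(0.520) + 0.480·log₂(0.480)]
  = 0.490577 + 0.508269 = 0.998846 bits

H(Y|X) = H(X,Y) - H(X) = 1.801700 - 0.998846 = 0.8029 bits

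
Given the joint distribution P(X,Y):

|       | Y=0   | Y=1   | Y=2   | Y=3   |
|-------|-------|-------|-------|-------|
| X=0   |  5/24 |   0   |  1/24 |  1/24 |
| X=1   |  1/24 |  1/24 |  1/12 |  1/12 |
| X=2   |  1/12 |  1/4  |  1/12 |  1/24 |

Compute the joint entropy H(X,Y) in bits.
3.1217 bits

H(X,Y) = -Σ_{x,y} P(x,y) log₂ P(x,y). Per-cell terms -P(x,y)·log₂P(x,y):
  X=0: 0.47147, 0.00000, 0.19104, 0.19104
  X=1: 0.19104, 0.19104, 0.29875, 0.29875
  X=2: 0.29875, 0.50000, 0.29875, 0.19104
  (cells with P = 0 contribute 0)
Sum of the 12 terms: H(X,Y) = 3.1217 bits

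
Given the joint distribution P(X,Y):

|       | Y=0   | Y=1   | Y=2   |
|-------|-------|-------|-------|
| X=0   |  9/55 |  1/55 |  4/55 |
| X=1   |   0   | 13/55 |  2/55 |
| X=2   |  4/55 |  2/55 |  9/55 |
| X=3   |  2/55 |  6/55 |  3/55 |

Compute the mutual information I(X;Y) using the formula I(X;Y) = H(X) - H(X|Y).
0.4558 bits

I(X;Y) = H(X) - H(X|Y)

Marginal of X (row sums):
  P(X=0) = 9/55 + 1/55 + 4/55 = 14/55
  P(X=1) = 0 + 13/55 + 2/55 = 3/11
  P(X=2) = 4/55 + 2/55 + 9/55 = 3/11
  P(X=3) = 2/55 + 6/55 + 3/55 = 1/5
H(X) = -[(14/55)·log₂(14/55) + (3/11)·log₂(3/11) + (3/11)·log₂(3/11) + (1/5)·log₂(1/5)]
  = 0.50247 + 0.51122 + 0.51122 + 0.46439 = 1.98930 bits

Marginal of Y (column sums):
  P(Y=0) = 9/55 + 0 + 4/55 + 2/55 = 3/11
  P(Y=1) = 1/55 + 13/55 + 2/55 + 6/55 = 2/5
  P(Y=2) = 4/55 + 2/55 + 9/55 + 3/55 = 18/55
H(X|Y) = Σ_y P(y)·H(X|Y=y):
  Y=0: P(Y=0) = 3/11, P(X|Y=0) = (3/5, 0, 4/15, 2/15) → H(X|Y=0) = 1.33827
  Y=1: P(Y=1) = 2/5, P(X|Y=1) = (1/22, 13/22, 1/11, 3/11) → H(X|Y=1) = 1.47691
  Y=2: P(Y=2) = 18/55, P(X|Y=2) = (2/9, 1/9, 1/2, 1/6) → H(X|Y=2) = 1.76525
H(X|Y) = (3/11)·1.33827 + (2/5)·1.47691 + (18/55)·1.76525 = 1.53346 bits

I(X;Y) = H(X) - H(X|Y) = 1.98930 - 1.53346 = 0.4558 bits

Cross-check via I(X;Y) = H(X) + H(Y) - H(X,Y): computing H(Y) from the column sums and H(X,Y) from the 12 cells in the same way gives H(Y) = 1.56737 bits and H(X,Y) = 3.10083 bits, so
I(X;Y) = 1.98930 + 1.56737 - 3.10083 = 0.4558 bits ✓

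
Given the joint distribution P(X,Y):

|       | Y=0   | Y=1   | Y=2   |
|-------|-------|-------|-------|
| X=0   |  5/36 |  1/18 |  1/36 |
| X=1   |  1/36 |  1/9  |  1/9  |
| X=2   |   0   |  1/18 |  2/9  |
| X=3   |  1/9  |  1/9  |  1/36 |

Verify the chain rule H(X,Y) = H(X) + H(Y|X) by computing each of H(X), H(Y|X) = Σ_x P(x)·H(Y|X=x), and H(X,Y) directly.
H(X) = 1.9955 bits, H(Y|X) = 1.1852 bits, H(X,Y) = 3.1808 bits

Marginal of X (row sums):
  P(X=0) = 5/36 + 1/18 + 1/36 = 2/9
  P(X=1) = 1/36 + 1/9 + 1/9 = 1/4
  P(X=2) = 0 + 1/18 + 2/9 = 5/18
  P(X=3) = 1/9 + 1/9 + 1/36 = 1/4
H(X) = -[(2/9)·log₂(2/9) + (1/4)·log₂(1/4) + (5/18)·log₂(5/18) + (1/4)·log₂(1/4)]
  = 0.4822 + 0.5000 + 0.5133 + 0.5000 = 1.9955 bits

H(Y|X) = Σ_x P(x)·H(Y|X=x):
  X=0: P(X=0) = 2/9, P(Y|X=0) = (5/8, 1/4, 1/8) → H(Y|X=0) = 1.2988
  X=1: P(X=1) = 1/4, P(Y|X=1) = (1/9, 4/9, 4/9) → H(Y|X=1) = 1.3921
  X=2: P(X=2) = 5/18, P(Y|X=2) = (0, 1/5, 4/5) → H(Y|X=2) = 0.7219
  X=3: P(X=3) = 1/4, P(Y|X=3) = (4/9, 4/9, 1/9) → H(Y|X=3) = 1.3921
H(Y|X) = (2/9)·1.2988 + (1/4)·1.3921 + (5/18)·0.7219 + (1/4)·1.3921 = 1.1852 bits

H(X,Y) = -Σ_{x,y} P(x,y) log₂ P(x,y). Per-cell terms -P(x,y)·log₂P(x,y):
  X=0: 0.3956, 0.2317, 0.1436
  X=1: 0.1436, 0.3522, 0.3522
  X=2: 0.0000, 0.2317, 0.4822
  X=3: 0.3522, 0.3522, 0.1436
  (cells with P = 0 contribute 0)
Sum of the 12 terms: H(X,Y) = 3.1808 bits

Chain rule check:
  H(X) + H(Y|X) = 1.9955 + 1.1852 = 3.1807 bits
  H(X,Y) = 3.1808 bits
✓ Chain rule verified (Δ = 0.0001 is 4-dp rounding noise: each of the three values was rounded independently).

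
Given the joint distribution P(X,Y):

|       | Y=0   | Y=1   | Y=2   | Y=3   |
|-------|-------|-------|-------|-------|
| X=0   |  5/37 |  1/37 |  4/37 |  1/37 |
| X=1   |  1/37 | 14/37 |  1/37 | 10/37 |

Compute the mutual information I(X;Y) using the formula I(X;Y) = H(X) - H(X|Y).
0.4011 bits

I(X;Y) = H(X) - H(X|Y)

Marginal of X (row sums):
  P(X=0) = 5/37 + 1/37 + 4/37 + 1/37 = 11/37
  P(X=1) = 1/37 + 14/37 + 1/37 + 10/37 = 26/37
H(X) = -[(11/37)·log₂(11/37) + (26/37)·log₂(26/37)]
  = 0.5203 + 0.3577 = 0.8780 bits

Marginal of Y (column sums):
  P(Y=0) = 5/37 + 1/37 = 6/37
  P(Y=1) = 1/37 + 14/37 = 15/37
  P(Y=2) = 4/37 + 1/37 = 5/37
  P(Y=3) = 1/37 + 10/37 = 11/37
H(X|Y) = Σ_y P(y)·H(X|Y=y):
  Y=0: P(Y=0) = 6/37, P(X|Y=0) = (5/6, 1/6) → H(X|Y=0) = 0.6500
  Y=1: P(Y=1) = 15/37, P(X|Y=1) = (1/15, 14/15) → H(X|Y=1) = 0.3534
  Y=2: P(Y=2) = 5/37, P(X|Y=2) = (4/5, 1/5) → H(X|Y=2) = 0.7219
  Y=3: P(Y=3) = 11/37, P(X|Y=3) = (1/11, 10/11) → H(X|Y=3) = 0.4395
H(X|Y) = (6/37)·0.6500 + (15/37)·0.3534 + (5/37)·0.7219 + (11/37)·0.4395 = 0.4769 bits

I(X;Y) = H(X) - H(X|Y) = 0.8780 - 0.4769 = 0.4011 bits

Cross-check via I(X;Y) = H(X) + H(Y) - H(X,Y): computing H(Y) from the column sums and H(X,Y) from the 8 cells in the same way gives H(Y) = 1.8641 bits and H(X,Y) = 2.3410 bits, so
I(X;Y) = 0.8780 + 1.8641 - 2.3410 = 0.4011 bits ✓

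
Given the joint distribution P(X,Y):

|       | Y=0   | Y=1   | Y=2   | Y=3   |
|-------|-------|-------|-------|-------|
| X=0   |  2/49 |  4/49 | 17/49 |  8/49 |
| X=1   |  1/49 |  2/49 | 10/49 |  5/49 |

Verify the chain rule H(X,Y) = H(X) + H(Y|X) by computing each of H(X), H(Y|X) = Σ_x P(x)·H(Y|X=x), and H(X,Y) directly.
H(X) = 0.9486 bits, H(Y|X) = 1.5984 bits, H(X,Y) = 2.5470 bits

Marginal of X (row sums):
  P(X=0) = 2/49 + 4/49 + 17/49 + 8/49 = 31/49
  P(X=1) = 1/49 + 2/49 + 10/49 + 5/49 = 18/49
H(X) = -[(31/49)·log₂(31/49) + (18/49)·log₂(18/49)]
  = 0.417876 + 0.530737 = 0.9486 bits

H(Y|X) = Σ_x P(x)·H(Y|X=x):
  X=0: P(X=0) = 31/49, P(Y|X=0) = (2/31, 4/31, 17/31, 8/31) → H(Y|X=0) = 1.615910
  X=1: P(X=1) = 18/49, P(Y|X=1) = (1/18, 1/9, 5/9, 5/18) → H(Y|X=1) = 1.568318
H(Y|X) = (31/49)·1.615910 + (18/49)·1.568318 = 1.5984 bits

H(X,Y) = -Σ_{x,y} P(x,y) log₂ P(x,y). Per-cell terms -P(x,y)·log₂P(x,y):
  X=0: 0.188356, 0.295078, 0.529861, 0.426891
  X=1: 0.114586, 0.188356, 0.467915, 0.335998
Sum of the 8 terms: H(X,Y) = 2.5470 bits

Chain rule check:
  H(X) + H(Y|X) = 0.9486 + 1.5984 = 2.5470 bits
  H(X,Y) = 2.5470 bits
✓ Chain rule verified.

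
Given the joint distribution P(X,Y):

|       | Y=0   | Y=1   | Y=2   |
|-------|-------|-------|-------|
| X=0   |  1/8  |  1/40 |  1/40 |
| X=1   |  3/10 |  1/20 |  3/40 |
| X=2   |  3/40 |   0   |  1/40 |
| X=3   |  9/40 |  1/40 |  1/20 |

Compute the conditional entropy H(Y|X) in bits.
1.0872 bits

H(Y|X) = H(X,Y) - H(X)

H(X,Y) = -Σ_{x,y} P(x,y) log₂ P(x,y). Per-cell terms -P(x,y)·log₂P(x,y):
  X=0: 0.37500, 0.13305, 0.13305
  X=1: 0.52109, 0.21610, 0.28027
  X=2: 0.28027, 0.00000, 0.13305
  X=3: 0.48420, 0.13305, 0.21610
  (cells with P = 0 contribute 0)
Sum of the 12 terms: H(X,Y) = 2.9052 bits

Marginal of X (row sums):
  P(X=0) = 1/8 + 1/40 + 1/40 = 7/40
  P(X=1) = 3/10 + 1/20 + 3/40 = 17/40
  P(X=2) = 3/40 + 0 + 1/40 = 1/10
  P(X=3) = 9/40 + 1/40 + 1/20 = 3/10
H(X) = -[(7/40)·log₂(7/40) + (17/40)·log₂(17/40) + (1/10)·log₂(1/10) + (3/10)·log₂(3/10)]
  = 0.44005 + 0.52465 + 0.33219 + 0.52109 = 1.8180 bits

H(Y|X) = H(X,Y) - H(X) = 2.9052 - 1.8180 = 1.0872 bits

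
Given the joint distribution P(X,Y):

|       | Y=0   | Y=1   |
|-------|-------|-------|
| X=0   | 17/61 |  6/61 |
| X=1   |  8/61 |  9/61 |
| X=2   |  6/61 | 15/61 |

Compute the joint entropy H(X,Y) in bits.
2.4612 bits

H(X,Y) = -Σ_{x,y} P(x,y) log₂ P(x,y). Per-cell terms -P(x,y)·log₂P(x,y):
  X=0: 0.51370, 0.32909
  X=1: 0.38436, 0.40733
  X=2: 0.32909, 0.49767
Sum of the 6 terms: H(X,Y) = 2.4612 bits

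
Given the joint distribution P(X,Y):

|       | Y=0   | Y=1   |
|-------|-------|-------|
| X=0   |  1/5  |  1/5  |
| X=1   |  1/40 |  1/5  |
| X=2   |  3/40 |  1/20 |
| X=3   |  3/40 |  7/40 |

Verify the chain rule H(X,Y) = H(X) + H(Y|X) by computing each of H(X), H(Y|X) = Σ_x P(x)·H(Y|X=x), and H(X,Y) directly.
H(X) = 1.8880 bits, H(Y|X) = 0.8549 bits, H(X,Y) = 2.7429 bits

Marginal of X (row sums):
  P(X=0) = 1/5 + 1/5 = 2/5
  P(X=1) = 1/40 + 1/5 = 9/40
  P(X=2) = 3/40 + 1/20 = 1/8
  P(X=3) = 3/40 + 7/40 = 1/4
H(X) = -[(2/5)·log₂(2/5) + (9/40)·log₂(9/40) + (1/8)·log₂(1/8) + (1/4)·log₂(1/4)]
  = 0.52877 + 0.48420 + 0.37500 + 0.50000 = 1.8880 bits

H(Y|X) = Σ_x P(x)·H(Y|X=x):
  X=0: P(X=0) = 2/5, P(Y|X=0) = (1/2, 1/2) → H(Y|X=0) = 1.00000
  X=1: P(X=1) = 9/40, P(Y|X=1) = (1/9, 8/9) → H(Y|X=1) = 0.50326
  X=2: P(X=2) = 1/8, P(Y|X=2) = (3/5, 2/5) → H(Y|X=2) = 0.97095
  X=3: P(X=3) = 1/4, P(Y|X=3) = (3/10, 7/10) → H(Y|X=3) = 0.88129
H(Y|X) = (2/5)·1.00000 + (9/40)·0.50326 + (1/8)·0.97095 + (1/4)·0.88129 = 0.8549 bits

H(X,Y) = -Σ_{x,y} P(x,y) log₂ P(x,y). Per-cell terms -P(x,y)·log₂P(x,y):
  X=0: 0.46439, 0.46439
  X=1: 0.13305, 0.46439
  X=2: 0.28027, 0.21610
  X=3: 0.28027, 0.44005
Sum of the 8 terms: H(X,Y) = 2.7429 bits

Chain rule check:
  H(X) + H(Y|X) = 1.8880 + 0.8549 = 2.7429 bits
  H(X,Y) = 2.7429 bits
✓ Chain rule verified.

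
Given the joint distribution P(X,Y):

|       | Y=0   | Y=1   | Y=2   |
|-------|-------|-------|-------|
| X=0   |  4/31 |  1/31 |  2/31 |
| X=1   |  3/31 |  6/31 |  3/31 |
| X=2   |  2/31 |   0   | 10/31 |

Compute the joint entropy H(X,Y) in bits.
2.6884 bits

H(X,Y) = -Σ_{x,y} P(x,y) log₂ P(x,y). Per-cell terms -P(x,y)·log₂P(x,y):
  X=0: 0.38119, 0.15981, 0.25511
  X=1: 0.32605, 0.45856, 0.32605
  X=2: 0.25511, 0.00000, 0.52654
  (cells with P = 0 contribute 0)
Sum of the 9 terms: H(X,Y) = 2.6884 bits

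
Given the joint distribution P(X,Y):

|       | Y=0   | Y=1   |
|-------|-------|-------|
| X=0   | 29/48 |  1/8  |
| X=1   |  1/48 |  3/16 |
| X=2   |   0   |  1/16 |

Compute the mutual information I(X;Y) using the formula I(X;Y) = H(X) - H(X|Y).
0.3748 bits

I(X;Y) = H(X) - H(X|Y)

Marginal of X (row sums):
  P(X=0) = 29/48 + 1/8 = 35/48
  P(X=1) = 1/48 + 3/16 = 5/24
  P(X=2) = 0 + 1/16 = 1/16
H(X) = -[(35/48)·log₂(35/48) + (5/24)·log₂(5/24) + (1/16)·log₂(1/16)]
  = 0.332266 + 0.471466 + 0.250000 = 1.05373 bits

Marginal of Y (column sums):
  P(Y=0) = 29/48 + 1/48 + 0 = 5/8
  P(Y=1) = 1/8 + 3/16 + 1/16 = 3/8
H(X|Y) = Σ_y P(y)·H(X|Y=y):
  Y=0: P(Y=0) = 5/8, P(X|Y=0) = (29/30, 1/30, 0) → H(X|Y=0) = 0.210842
  Y=1: P(Y=1) = 3/8, P(X|Y=1) = (1/3, 1/2, 1/6) → H(X|Y=1) = 1.459148
H(X|Y) = (5/8)·0.210842 + (3/8)·1.459148 = 0.67896 bits

I(X;Y) = H(X) - H(X|Y) = 1.05373 - 0.67896 = 0.3748 bits

Cross-check via I(X;Y) = H(X) + H(Y) - H(X,Y): computing H(Y) from the column sums and H(X,Y) from the 6 cells in the same way gives H(Y) = 0.95443 bits and H(X,Y) = 1.63339 bits, so
I(X;Y) = 1.05373 + 0.95443 - 1.63339 = 0.3748 bits ✓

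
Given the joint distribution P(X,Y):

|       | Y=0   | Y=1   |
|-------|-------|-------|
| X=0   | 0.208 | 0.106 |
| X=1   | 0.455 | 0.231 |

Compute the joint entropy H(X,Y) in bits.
1.8197 bits

H(X,Y) = -Σ_{x,y} P(x,y) log₂ P(x,y). Per-cell terms -P(x,y)·log₂P(x,y):
  X=0: 0.471192, 0.343214
  X=1: 0.516908, 0.488342
Sum of the 4 terms: H(X,Y) = 1.8197 bits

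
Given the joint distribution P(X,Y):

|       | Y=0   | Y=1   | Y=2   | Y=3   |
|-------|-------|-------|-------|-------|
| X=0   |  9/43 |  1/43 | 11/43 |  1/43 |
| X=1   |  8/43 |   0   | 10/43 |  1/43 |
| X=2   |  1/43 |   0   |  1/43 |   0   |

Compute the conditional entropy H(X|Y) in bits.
1.1945 bits

H(X|Y) = H(X,Y) - H(Y)

H(X,Y) = -Σ_{x,y} P(x,y) log₂ P(x,y). Per-cell terms -P(x,y)·log₂P(x,y):
  X=0: 0.47226, 0.12619, 0.50314, 0.12619
  X=1: 0.45140, 0.00000, 0.48938, 0.12619
  X=2: 0.12619, 0.00000, 0.12619, 0.00000
  (cells with P = 0 contribute 0)
Sum of the 12 terms: H(X,Y) = 2.5471 bits

Marginal of Y (column sums):
  P(Y=0) = 9/43 + 8/43 + 1/43 = 18/43
  P(Y=1) = 1/43 + 0 + 0 = 1/43
  P(Y=2) = 11/43 + 10/43 + 1/43 = 22/43
  P(Y=3) = 1/43 + 1/43 + 0 = 2/43
H(Y) = -[(18/43)·log₂(18/43) + (1/43)·log₂(1/43) + (22/43)·log₂(22/43) + (2/43)·log₂(2/43)]
  = 0.52591 + 0.12619 + 0.49466 + 0.20587 = 1.3526 bits

H(X|Y) = H(X,Y) - H(Y) = 2.5471 - 1.3526 = 1.1945 bits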